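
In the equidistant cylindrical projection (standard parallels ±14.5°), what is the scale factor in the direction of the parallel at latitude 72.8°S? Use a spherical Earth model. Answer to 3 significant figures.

In the equirectangular projection with standard parallel φ₀ = 14.5° (x = Rλ cos φ₀, y = Rφ), meridians are true-scale (h = 1) and the parallel scale is k = cos φ₀ / cos φ.
k = cos 14.5° / cos 72.8° = 0.9681/0.2957 = 3.274.

3.27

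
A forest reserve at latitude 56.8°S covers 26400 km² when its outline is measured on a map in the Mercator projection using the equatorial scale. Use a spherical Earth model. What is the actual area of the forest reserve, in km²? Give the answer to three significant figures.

7920 km²

Mercator is conformal, so the point scale is isotropic: h = k = sec φ = 1/cos φ.
Areal scale = k² = sec²φ = 1/cos²(56.8°) = 1/0.5476² = 3.335.
True area = apparent / (areal scale) = 26400 / 3.335 ≈ 7920 km².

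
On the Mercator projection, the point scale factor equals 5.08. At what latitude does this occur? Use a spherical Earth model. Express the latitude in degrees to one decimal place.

78.6°

Mercator scale is k = sec φ = 1/cos φ.
1/cos φ = 5.08  ⇒  cos φ = 0.1969  ⇒  φ = arccos(0.1969) ≈ 78.6°.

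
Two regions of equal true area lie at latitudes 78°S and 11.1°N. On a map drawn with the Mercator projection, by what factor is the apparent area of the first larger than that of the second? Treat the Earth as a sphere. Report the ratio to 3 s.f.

Mercator is conformal with k = sec φ, so areal scale = k² = sec²φ.
At 78°: sec²(78°) = 1/0.2079² = 23.13.
At 11.1°: sec²(11.1°) = 1/0.9813² = 1.038.
Ratio = 23.13/1.038 = cos²(11.1°)/cos²(78°) ≈ 22.3.

22.3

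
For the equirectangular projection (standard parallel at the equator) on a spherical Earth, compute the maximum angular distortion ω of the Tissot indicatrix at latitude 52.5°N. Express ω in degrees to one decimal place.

In the plate carrée (x = Rλ, y = Rφ), meridians are true-scale (h = 1) and parallels are stretched by k = sec φ.
At 52.5°: h = 1.000, k = 1.643; principal scales a = 1.643, b = 1.000.
sin(ω/2) = (a − b)/(a + b) = 0.6427/2.643 = 0.2432, so ω = 2 arcsin(0.2432) ≈ 28.2°.

28.2°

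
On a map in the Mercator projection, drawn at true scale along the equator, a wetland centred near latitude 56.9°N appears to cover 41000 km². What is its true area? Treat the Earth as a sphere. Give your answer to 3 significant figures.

12200 km²

For Mercator, h = k = sec φ (a conformal cylindrical projection has a single point scale, 1/cos φ).
Areal scale = k² = sec²φ = 1/cos²(56.9°) = 1/0.5461² = 3.353.
True area = apparent / (areal scale) = 41000 / 3.353 ≈ 12200 km².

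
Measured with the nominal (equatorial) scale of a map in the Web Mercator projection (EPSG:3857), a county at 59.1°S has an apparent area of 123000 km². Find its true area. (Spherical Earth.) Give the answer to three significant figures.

32400 km²

The Mercator projection is conformal; its linear scale factor is the same in every direction and equals sec φ = 1/cos φ.
Areal scale = k² = sec²φ = 1/cos²(59.1°) = 1/0.5135² = 3.792.
True area = apparent / (areal scale) = 123000 / 3.792 ≈ 32400 km².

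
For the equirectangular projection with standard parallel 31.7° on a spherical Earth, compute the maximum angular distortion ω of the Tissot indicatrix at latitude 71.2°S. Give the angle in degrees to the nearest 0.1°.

53.6°

In the equirectangular projection with standard parallel φ₀ = 31.7° (x = Rλ cos φ₀, y = Rφ), meridians are true-scale (h = 1) and the parallel scale is k = cos φ₀ / cos φ.
At 71.2°: h = 1.000, k = 2.640; principal scales a = 2.640, b = 1.000.
sin(ω/2) = (a − b)/(a + b) = 1.640/3.640 = 0.4506, so ω = 2 arcsin(0.4506) ≈ 53.6°.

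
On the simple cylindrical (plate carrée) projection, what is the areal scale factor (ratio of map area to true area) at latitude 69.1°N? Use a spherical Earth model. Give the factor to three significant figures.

For the equirectangular projection with φ₀ = 0 (plate carrée), h = 1 along meridians and k = sec φ along parallels.
Areal scale = h·k = 1 × sec φ; at 69.1°, h = 1.000, k = 2.803, so h·k = 2.803.

2.80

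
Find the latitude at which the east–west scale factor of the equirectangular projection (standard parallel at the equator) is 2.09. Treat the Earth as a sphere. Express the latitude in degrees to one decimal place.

61.4°

Plate carrée: h = 1, k = sec φ along parallels.
sec φ = 2.09  ⇒  cos φ = 0.4785  ⇒  φ ≈ 61.4°.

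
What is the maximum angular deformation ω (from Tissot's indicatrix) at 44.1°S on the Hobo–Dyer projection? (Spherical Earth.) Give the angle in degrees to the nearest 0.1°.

The Hobo–Dyer projection is cylindrical equal-area with φ₀ = 37.5°. Cylindrical equal-area (φ₀ = 37.5°): h = cos φ / cos 37.5° along meridians, k = cos 37.5° / cos φ along parallels; h·k = 1.
At 44.1°: h = 0.9052, k = 1.105; principal scales a = 1.105, b = 0.9052.
sin(ω/2) = (a − b)/(a + b) = 0.1996/2.010 = 0.09929, so ω = 2 arcsin(0.09929) ≈ 11.4°.

11.4°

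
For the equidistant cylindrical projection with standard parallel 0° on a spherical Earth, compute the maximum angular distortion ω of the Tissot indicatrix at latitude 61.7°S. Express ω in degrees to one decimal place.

41.8°

Plate carrée maps x = Rλ, y = Rφ. The meridian scale is h = 1 and the parallel scale is k = 1/cos φ = sec φ.
At 61.7°: h = 1.000, k = 2.109; principal scales a = 2.109, b = 1.000.
sin(ω/2) = (a − b)/(a + b) = 1.109/3.109 = 0.3568, so ω = 2 arcsin(0.3568) ≈ 41.8°.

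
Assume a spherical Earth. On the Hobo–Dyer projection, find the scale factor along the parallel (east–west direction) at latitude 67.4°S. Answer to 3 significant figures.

2.06

The Hobo–Dyer projection is cylindrical equal-area with φ₀ = 37.5°. For cylindrical equal-area with standard parallel φ₀, h = cos φ / cos φ₀ and k = cos φ₀ / cos φ, so h·k = 1.
k = cos 37.5° / cos 67.4° = 0.7934/0.3843 = 2.064.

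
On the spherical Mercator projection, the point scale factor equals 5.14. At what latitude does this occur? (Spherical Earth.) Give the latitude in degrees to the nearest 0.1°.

78.8°

Mercator scale is k = sec φ = 1/cos φ.
1/cos φ = 5.14  ⇒  cos φ = 0.1946  ⇒  φ = arccos(0.1946) ≈ 78.8°.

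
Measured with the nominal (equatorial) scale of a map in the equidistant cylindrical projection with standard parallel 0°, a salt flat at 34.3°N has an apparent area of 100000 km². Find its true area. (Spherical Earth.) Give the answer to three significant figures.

Plate carrée maps x = Rλ, y = Rφ. The meridian scale is h = 1 and the parallel scale is k = 1/cos φ = sec φ.
Areal scale = h·k = 1 × sec φ; at 34.3°, h = 1.000, k = 1.211, so h·k = 1.211.
True area = apparent / (areal scale) = 100000 / 1.211 ≈ 82600 km².

82600 km²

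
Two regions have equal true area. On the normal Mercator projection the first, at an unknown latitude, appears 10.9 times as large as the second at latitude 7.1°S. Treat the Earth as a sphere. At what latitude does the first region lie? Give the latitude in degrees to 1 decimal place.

On Mercator, (apparent₁)/(apparent₂) = sec²φ₁ / sec²φ₂ when true areas are equal.
cos²φ₂ / cos²φ₁ = 10.9  ⇒  cos φ₁ = cos 7.1° / √10.9 = 0.9923/3.302 = 0.3006.
φ₁ = arccos(0.3006) ≈ 72.5°.

72.5°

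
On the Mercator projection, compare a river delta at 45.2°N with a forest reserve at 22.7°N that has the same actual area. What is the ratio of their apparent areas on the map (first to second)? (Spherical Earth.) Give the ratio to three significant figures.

1.71

On Mercator, area is exaggerated by sec²φ = 1/cos²φ.
At 45.2°: sec²(45.2°) = 1/0.7046² = 2.014.
At 22.7°: sec²(22.7°) = 1/0.9225² = 1.175.
Ratio = 2.014/1.175 = cos²(22.7°)/cos²(45.2°) ≈ 1.71.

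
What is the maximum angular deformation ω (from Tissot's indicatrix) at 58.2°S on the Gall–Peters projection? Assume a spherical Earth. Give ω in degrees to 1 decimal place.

33.2°

Gall–Peters is a cylindrical equal-area projection with standard parallels at ±45°. Cylindrical equal-area (φ₀ = 45°): h = cos φ / cos 45° along meridians, k = cos 45° / cos φ along parallels; h·k = 1.
At 58.2°: h = 0.7452, k = 1.342; principal scales a = 1.342, b = 0.7452.
sin(ω/2) = (a − b)/(a + b) = 0.5966/2.087 = 0.2859, so ω = 2 arcsin(0.2859) ≈ 33.2°.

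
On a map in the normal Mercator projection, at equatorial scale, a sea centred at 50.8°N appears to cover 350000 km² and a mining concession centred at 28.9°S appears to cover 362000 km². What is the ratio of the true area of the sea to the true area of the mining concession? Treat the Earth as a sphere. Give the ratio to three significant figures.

Since Mercator area scale is 1/cos²φ, the true area equals the apparent area multiplied by cos²φ.
True area of sea: 350000 × cos²(50.8°) = 350000 × 0.3995 = 139800 km².
True area of mining concession: 362000 × cos²(28.9°) = 362000 × 0.7664 = 277500 km².
Ratio = 139800 / 277500 ≈ 0.504.

0.504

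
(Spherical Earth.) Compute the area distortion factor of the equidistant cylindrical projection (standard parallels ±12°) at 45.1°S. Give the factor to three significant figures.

1.39

With standard parallel φ₀ = 12°, the equirectangular projection gives x = Rλ cos φ₀, y = Rφ, so h = 1 and k = cos 12° / cos φ.
Areal scale = h·k = 1 × cos φ₀ / cos φ; at 45.1°, h = 1.000, k = 1.386, so h·k = 1.386.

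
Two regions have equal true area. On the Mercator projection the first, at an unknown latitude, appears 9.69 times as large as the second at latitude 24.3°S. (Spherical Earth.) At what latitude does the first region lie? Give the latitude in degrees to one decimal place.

73.0°

On Mercator, (apparent₁)/(apparent₂) = sec²φ₁ / sec²φ₂ when true areas are equal.
cos²φ₂ / cos²φ₁ = 9.69  ⇒  cos φ₁ = cos 24.3° / √9.69 = 0.9114/3.113 = 0.2928.
φ₁ = arccos(0.2928) ≈ 73.0°.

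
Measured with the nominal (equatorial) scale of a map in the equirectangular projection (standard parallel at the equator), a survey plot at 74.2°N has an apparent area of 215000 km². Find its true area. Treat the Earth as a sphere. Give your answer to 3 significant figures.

58500 km²

In the plate carrée (x = Rλ, y = Rφ), meridians are true-scale (h = 1) and parallels are stretched by k = sec φ.
Areal scale = h·k = 1 × sec φ; at 74.2°, h = 1.000, k = 3.673, so h·k = 3.673.
True area = apparent / (areal scale) = 215000 / 3.673 ≈ 58500 km².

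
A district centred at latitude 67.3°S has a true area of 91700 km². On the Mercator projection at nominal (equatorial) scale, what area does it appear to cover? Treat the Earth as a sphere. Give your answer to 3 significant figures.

616000 km²

Mercator is conformal, so the point scale is isotropic: h = k = sec φ = 1/cos φ.
Areal scale = k² = sec²φ = 1/cos²(67.3°) = 1/0.3859² = 6.715.
Apparent area = 91700 × 6.715 ≈ 616000 km².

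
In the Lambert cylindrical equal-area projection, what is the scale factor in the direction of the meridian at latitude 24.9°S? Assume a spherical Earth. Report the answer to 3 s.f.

The Lambert cylindrical equal-area projection is the cylindrical equal-area projection with its standard parallel at the equator (φ₀ = 0). Cylindrical equal-area (φ₀ = 0°): h = cos φ / cos 0° along meridians, k = cos 0° / cos φ along parallels; h·k = 1.
h = cos 24.9° / cos 0° = 0.9070/1.000 = 0.9070.

0.907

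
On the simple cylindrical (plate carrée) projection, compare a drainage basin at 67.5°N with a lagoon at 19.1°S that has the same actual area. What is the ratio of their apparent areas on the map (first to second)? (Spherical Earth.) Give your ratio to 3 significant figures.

In the plate carrée (x = Rλ, y = Rφ), meridians are true-scale (h = 1) and parallels are stretched by k = sec φ.
Areal scale at 67.5°: h·k = 1.000 × 2.613 = 2.613.
Areal scale at 19.1°: h·k = 1.000 × 1.058 = 1.058.
Ratio = 2.613/1.058 ≈ 2.47.

2.47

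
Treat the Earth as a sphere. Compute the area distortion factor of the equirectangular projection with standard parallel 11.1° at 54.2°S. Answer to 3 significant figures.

1.68

With standard parallel φ₀ = 11.1°, the equirectangular projection gives x = Rλ cos φ₀, y = Rφ, so h = 1 and k = cos 11.1° / cos φ.
Areal scale = h·k = 1 × cos φ₀ / cos φ; at 54.2°, h = 1.000, k = 1.678, so h·k = 1.678.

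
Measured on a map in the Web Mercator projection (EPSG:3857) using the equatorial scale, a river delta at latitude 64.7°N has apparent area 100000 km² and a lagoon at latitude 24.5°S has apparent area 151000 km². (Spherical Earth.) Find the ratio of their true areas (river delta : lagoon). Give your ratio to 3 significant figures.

0.146

Mercator's areal exaggeration is sec²φ; hence true area = (apparent area) · cos²φ.
True area of river delta: 100000 × cos²(64.7°) = 100000 × 0.1826 = 18260 km².
True area of lagoon: 151000 × cos²(24.5°) = 151000 × 0.8280 = 125000 km².
Ratio = 18260 / 125000 ≈ 0.146.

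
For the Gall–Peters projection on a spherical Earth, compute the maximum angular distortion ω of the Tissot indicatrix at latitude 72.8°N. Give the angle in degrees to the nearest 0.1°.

89.2°

Gall–Peters is a cylindrical equal-area projection with standard parallels at ±45°. A cylindrical equal-area projection with standard parallel φ₀ has meridian scale h = cos φ / cos φ₀ and parallel scale k = cos φ₀ / cos φ (so areas are preserved, h·k = 1).
At 72.8°: h = 0.4182, k = 2.391; principal scales a = 2.391, b = 0.4182.
sin(ω/2) = (a − b)/(a + b) = 1.973/2.809 = 0.7023, so ω = 2 arcsin(0.7023) ≈ 89.2°.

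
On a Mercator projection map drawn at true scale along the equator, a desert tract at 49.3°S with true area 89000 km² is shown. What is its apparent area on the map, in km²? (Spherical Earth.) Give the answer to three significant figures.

For Mercator, h = k = sec φ (a conformal cylindrical projection has a single point scale, 1/cos φ).
Areal scale = k² = sec²φ = 1/cos²(49.3°) = 1/0.6521² = 2.352.
Apparent area = 89000 × 2.352 ≈ 209000 km².

209000 km²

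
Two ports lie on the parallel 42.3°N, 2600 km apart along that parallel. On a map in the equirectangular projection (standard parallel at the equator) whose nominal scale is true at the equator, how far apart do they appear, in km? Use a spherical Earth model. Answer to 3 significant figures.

In the plate carrée (x = Rλ, y = Rφ), meridians are true-scale (h = 1) and parallels are stretched by k = sec φ.
Along the parallel, k = sec 42.3° = 1/0.7396 = 1.352.
Map distance = 2600 × 1.352 ≈ 3520 km.

3520 km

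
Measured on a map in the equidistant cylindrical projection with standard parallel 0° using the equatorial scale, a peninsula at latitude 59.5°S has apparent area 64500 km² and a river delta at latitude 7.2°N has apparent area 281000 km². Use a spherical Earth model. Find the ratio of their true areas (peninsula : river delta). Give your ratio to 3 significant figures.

Plate carrée has h = 1 and k = sec φ, giving areal scale sec φ; true area = (apparent area) · cos φ.
True area of peninsula: 64500 × cos(59.5°) = 64500 × 0.5075 = 32740 km².
True area of river delta: 281000 × cos(7.2°) = 281000 × 0.9921 = 278800 km².
Ratio = 32740 / 278800 ≈ 0.117.

0.117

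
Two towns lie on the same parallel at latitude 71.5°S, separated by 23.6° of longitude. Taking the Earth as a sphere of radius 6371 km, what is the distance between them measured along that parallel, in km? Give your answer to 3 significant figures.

Arc length along a parallel = R cos φ · Δλ (with Δλ in radians).
= 6371 × cos 71.5° × (23.6° × π/180) = 6371 × 0.3173 × 0.4119 ≈ 833 km.

833 km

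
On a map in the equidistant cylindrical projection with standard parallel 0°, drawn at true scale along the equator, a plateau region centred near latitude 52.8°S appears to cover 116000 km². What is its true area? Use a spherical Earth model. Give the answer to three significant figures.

70100 km²

Plate carrée maps x = Rλ, y = Rφ. The meridian scale is h = 1 and the parallel scale is k = 1/cos φ = sec φ.
Areal scale = h·k = 1 × sec φ; at 52.8°, h = 1.000, k = 1.654, so h·k = 1.654.
True area = apparent / (areal scale) = 116000 / 1.654 ≈ 70100 km².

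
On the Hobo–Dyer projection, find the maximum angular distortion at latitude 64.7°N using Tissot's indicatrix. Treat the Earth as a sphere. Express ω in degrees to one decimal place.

66.8°

The Hobo–Dyer projection is cylindrical equal-area with φ₀ = 37.5°. Cylindrical equal-area (φ₀ = 37.5°): h = cos φ / cos 37.5° along meridians, k = cos 37.5° / cos φ along parallels; h·k = 1.
At 64.7°: h = 0.5387, k = 1.856; principal scales a = 1.856, b = 0.5387.
sin(ω/2) = (a − b)/(a + b) = 1.318/2.395 = 0.5502, so ω = 2 arcsin(0.5502) ≈ 66.8°.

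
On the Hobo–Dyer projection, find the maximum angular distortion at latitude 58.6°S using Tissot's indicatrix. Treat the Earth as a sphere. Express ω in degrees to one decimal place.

46.8°

The Hobo–Dyer projection is cylindrical equal-area with φ₀ = 37.5°. A cylindrical equal-area projection with standard parallel φ₀ has meridian scale h = cos φ / cos φ₀ and parallel scale k = cos φ₀ / cos φ (so areas are preserved, h·k = 1).
At 58.6°: h = 0.6567, k = 1.523; principal scales a = 1.523, b = 0.6567.
sin(ω/2) = (a − b)/(a + b) = 0.8660/2.179 = 0.3974, so ω = 2 arcsin(0.3974) ≈ 46.8°.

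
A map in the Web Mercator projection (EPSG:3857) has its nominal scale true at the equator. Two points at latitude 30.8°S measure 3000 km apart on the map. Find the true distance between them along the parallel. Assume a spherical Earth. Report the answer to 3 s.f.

For Mercator, h = k = sec φ (a conformal cylindrical projection has a single point scale, 1/cos φ).
Along the parallel at 30.8°, map distances are exaggerated by k = sec 30.8° = 1.164.
True distance = 3000 / 1.164 = 3000 × cos 30.8° ≈ 2580 km.

2580 km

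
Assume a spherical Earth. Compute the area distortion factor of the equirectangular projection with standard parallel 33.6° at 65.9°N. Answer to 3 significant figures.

2.04

In the equirectangular projection with standard parallel φ₀ = 33.6° (x = Rλ cos φ₀, y = Rφ), meridians are true-scale (h = 1) and the parallel scale is k = cos φ₀ / cos φ.
Areal scale = h·k = 1 × cos φ₀ / cos φ; at 65.9°, h = 1.000, k = 2.040, so h·k = 2.040.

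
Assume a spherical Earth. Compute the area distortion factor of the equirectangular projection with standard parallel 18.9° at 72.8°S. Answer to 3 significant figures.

The equidistant cylindrical projection with φ₀ = 18.9° has h = 1 (meridians true) and k = cos φ₀ / cos φ along parallels.
Areal scale = h·k = 1 × cos φ₀ / cos φ; at 72.8°, h = 1.000, k = 3.199, so h·k = 3.199.

3.20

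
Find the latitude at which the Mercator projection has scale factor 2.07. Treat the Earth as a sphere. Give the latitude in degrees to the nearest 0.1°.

61.1°

Mercator scale is k = sec φ = 1/cos φ.
1/cos φ = 2.07  ⇒  cos φ = 0.4831  ⇒  φ = arccos(0.4831) ≈ 61.1°.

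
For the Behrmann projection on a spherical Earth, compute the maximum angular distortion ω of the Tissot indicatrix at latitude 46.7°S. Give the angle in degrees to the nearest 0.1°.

26.5°

The Behrmann projection is cylindrical equal-area with φ₀ = 30°. For cylindrical equal-area with standard parallel φ₀, h = cos φ / cos φ₀ and k = cos φ₀ / cos φ, so h·k = 1.
At 46.7°: h = 0.7919, k = 1.263; principal scales a = 1.263, b = 0.7919.
sin(ω/2) = (a − b)/(a + b) = 0.4708/2.055 = 0.2292, so ω = 2 arcsin(0.2292) ≈ 26.5°.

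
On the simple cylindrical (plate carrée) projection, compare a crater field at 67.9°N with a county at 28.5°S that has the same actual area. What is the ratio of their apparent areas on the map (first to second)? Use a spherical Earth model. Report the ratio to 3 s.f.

Plate carrée maps x = Rλ, y = Rφ. The meridian scale is h = 1 and the parallel scale is k = 1/cos φ = sec φ.
Areal scale at 67.9°: h·k = 1.000 × 2.658 = 2.658.
Areal scale at 28.5°: h·k = 1.000 × 1.138 = 1.138.
Ratio = 2.658/1.138 ≈ 2.34.

2.34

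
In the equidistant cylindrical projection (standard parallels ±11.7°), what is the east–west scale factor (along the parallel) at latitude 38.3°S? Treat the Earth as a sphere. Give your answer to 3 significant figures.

1.25

With standard parallel φ₀ = 11.7°, the equirectangular projection gives x = Rλ cos φ₀, y = Rφ, so h = 1 and k = cos 11.7° / cos φ.
k = cos 11.7° / cos 38.3° = 0.9792/0.7848 = 1.248.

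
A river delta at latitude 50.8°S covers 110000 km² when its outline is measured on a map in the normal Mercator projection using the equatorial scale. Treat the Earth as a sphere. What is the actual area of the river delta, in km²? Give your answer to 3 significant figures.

43900 km²

The Mercator projection is conformal; its linear scale factor is the same in every direction and equals sec φ = 1/cos φ.
Areal scale = k² = sec²φ = 1/cos²(50.8°) = 1/0.6320² = 2.503.
True area = apparent / (areal scale) = 110000 / 2.503 ≈ 43900 km².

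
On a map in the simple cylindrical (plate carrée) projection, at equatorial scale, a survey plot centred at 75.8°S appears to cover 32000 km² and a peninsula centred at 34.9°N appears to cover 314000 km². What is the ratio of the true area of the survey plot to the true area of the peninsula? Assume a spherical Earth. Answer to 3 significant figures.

Plate carrée has h = 1 and k = sec φ, giving areal scale sec φ; true area = (apparent area) · cos φ.
True area of survey plot: 32000 × cos(75.8°) = 32000 × 0.2453 = 7850 km².
True area of peninsula: 314000 × cos(34.9°) = 314000 × 0.8202 = 257500 km².
Ratio = 7850 / 257500 ≈ 0.0305.

0.0305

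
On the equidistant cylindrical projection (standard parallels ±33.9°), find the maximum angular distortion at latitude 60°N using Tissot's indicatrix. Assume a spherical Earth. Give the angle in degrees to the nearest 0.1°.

28.7°

With standard parallel φ₀ = 33.9°, the equirectangular projection gives x = Rλ cos φ₀, y = Rφ, so h = 1 and k = cos 33.9° / cos φ.
At 60°: h = 1.000, k = 1.660; principal scales a = 1.660, b = 1.000.
sin(ω/2) = (a − b)/(a + b) = 0.6600/2.660 = 0.2481, so ω = 2 arcsin(0.2481) ≈ 28.7°.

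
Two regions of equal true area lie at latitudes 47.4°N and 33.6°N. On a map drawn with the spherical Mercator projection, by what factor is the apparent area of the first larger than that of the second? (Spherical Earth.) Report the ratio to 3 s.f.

1.51

Mercator areal scale is sec²φ.
At 47.4°: sec²(47.4°) = 1/0.6769² = 2.183.
At 33.6°: sec²(33.6°) = 1/0.8329² = 1.441.
Ratio = 2.183/1.441 = cos²(33.6°)/cos²(47.4°) ≈ 1.51.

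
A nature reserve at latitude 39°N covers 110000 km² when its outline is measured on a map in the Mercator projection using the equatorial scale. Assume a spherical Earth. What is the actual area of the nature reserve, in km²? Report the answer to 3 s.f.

For Mercator, h = k = sec φ (a conformal cylindrical projection has a single point scale, 1/cos φ).
Areal scale = k² = sec²φ = 1/cos²(39°) = 1/0.7771² = 1.656.
True area = apparent / (areal scale) = 110000 / 1.656 ≈ 66400 km².

66400 km²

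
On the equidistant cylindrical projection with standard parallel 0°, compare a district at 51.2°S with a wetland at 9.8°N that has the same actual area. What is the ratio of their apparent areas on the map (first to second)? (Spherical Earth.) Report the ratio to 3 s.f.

1.57

Plate carrée maps x = Rλ, y = Rφ. The meridian scale is h = 1 and the parallel scale is k = 1/cos φ = sec φ.
Areal scale at 51.2°: h·k = 1.000 × 1.596 = 1.596.
Areal scale at 9.8°: h·k = 1.000 × 1.015 = 1.015.
Ratio = 1.596/1.015 ≈ 1.57.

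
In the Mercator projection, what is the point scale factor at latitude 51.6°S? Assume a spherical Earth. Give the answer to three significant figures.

For Mercator, h = k = sec φ (a conformal cylindrical projection has a single point scale, 1/cos φ).
k = 1/cos 51.6° = 1/0.6211 = 1.610.

1.61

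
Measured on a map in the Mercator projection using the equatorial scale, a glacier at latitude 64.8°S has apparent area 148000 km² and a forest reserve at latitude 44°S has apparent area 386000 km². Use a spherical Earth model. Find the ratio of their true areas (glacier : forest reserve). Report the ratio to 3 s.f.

0.134

Since Mercator area scale is 1/cos²φ, the true area equals the apparent area multiplied by cos²φ.
True area of glacier: 148000 × cos²(64.8°) = 148000 × 0.1813 = 26830 km².
True area of forest reserve: 386000 × cos²(44°) = 386000 × 0.5174 = 199700 km².
Ratio = 26830 / 199700 ≈ 0.134.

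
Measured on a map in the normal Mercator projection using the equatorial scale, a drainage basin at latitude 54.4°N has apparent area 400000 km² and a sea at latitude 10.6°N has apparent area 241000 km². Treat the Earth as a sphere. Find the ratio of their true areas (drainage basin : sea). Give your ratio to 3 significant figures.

0.582

Since Mercator area scale is 1/cos²φ, the true area equals the apparent area multiplied by cos²φ.
True area of drainage basin: 400000 × cos²(54.4°) = 400000 × 0.3389 = 135500 km².
True area of sea: 241000 × cos²(10.6°) = 241000 × 0.9662 = 232800 km².
Ratio = 135500 / 232800 ≈ 0.582.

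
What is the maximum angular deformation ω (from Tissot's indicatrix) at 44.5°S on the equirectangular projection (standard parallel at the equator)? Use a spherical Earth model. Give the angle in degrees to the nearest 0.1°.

19.3°

Plate carrée maps x = Rλ, y = Rφ. The meridian scale is h = 1 and the parallel scale is k = 1/cos φ = sec φ.
At 44.5°: h = 1.000, k = 1.402; principal scales a = 1.402, b = 1.000.
sin(ω/2) = (a − b)/(a + b) = 0.4020/2.402 = 0.1674, so ω = 2 arcsin(0.1674) ≈ 19.3°.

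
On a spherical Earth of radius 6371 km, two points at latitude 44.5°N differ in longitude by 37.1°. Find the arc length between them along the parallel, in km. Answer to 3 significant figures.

2940 km

Arc length along a parallel = R cos φ · Δλ (with Δλ in radians).
= 6371 × cos 44.5° × (37.1° × π/180) = 6371 × 0.7133 × 0.6475 ≈ 2940 km.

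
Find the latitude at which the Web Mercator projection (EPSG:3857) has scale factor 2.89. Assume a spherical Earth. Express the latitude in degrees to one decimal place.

69.8°

Mercator scale is k = sec φ = 1/cos φ.
1/cos φ = 2.89  ⇒  cos φ = 0.3460  ⇒  φ = arccos(0.3460) ≈ 69.8°.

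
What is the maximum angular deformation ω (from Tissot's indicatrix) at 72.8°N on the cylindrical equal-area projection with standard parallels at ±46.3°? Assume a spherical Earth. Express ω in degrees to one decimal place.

For cylindrical equal-area with standard parallel φ₀, h = cos φ / cos φ₀ and k = cos φ₀ / cos φ, so h·k = 1.
At 72.8°: h = 0.4280, k = 2.336; principal scales a = 2.336, b = 0.4280.
sin(ω/2) = (a − b)/(a + b) = 1.908/2.764 = 0.6903, so ω = 2 arcsin(0.6903) ≈ 87.3°.

87.3°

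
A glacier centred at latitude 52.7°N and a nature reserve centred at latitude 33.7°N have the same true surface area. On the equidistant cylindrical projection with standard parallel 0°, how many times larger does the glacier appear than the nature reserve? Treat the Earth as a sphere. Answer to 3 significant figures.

Plate carrée maps x = Rλ, y = Rφ. The meridian scale is h = 1 and the parallel scale is k = 1/cos φ = sec φ.
Areal scale at 52.7°: h·k = 1.000 × 1.650 = 1.650.
Areal scale at 33.7°: h·k = 1.000 × 1.202 = 1.202.
Ratio = 1.650/1.202 ≈ 1.37.

1.37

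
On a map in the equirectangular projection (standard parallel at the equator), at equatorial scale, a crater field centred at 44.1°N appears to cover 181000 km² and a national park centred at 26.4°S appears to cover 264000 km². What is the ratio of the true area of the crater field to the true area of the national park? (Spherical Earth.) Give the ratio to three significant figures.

On the plate carrée, areal scale = h·k = 1 × sec φ, so true area = apparent × cos φ.
True area of crater field: 181000 × cos(44.1°) = 181000 × 0.7181 = 130000 km².
True area of national park: 264000 × cos(26.4°) = 264000 × 0.8957 = 236500 km².
Ratio = 130000 / 236500 ≈ 0.550.

0.550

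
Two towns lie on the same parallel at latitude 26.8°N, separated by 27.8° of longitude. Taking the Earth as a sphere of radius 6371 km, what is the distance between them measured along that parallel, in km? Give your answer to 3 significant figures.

2760 km

Arc length along a parallel = R cos φ · Δλ (with Δλ in radians).
= 6371 × cos 26.8° × (27.8° × π/180) = 6371 × 0.8926 × 0.4852 ≈ 2760 km.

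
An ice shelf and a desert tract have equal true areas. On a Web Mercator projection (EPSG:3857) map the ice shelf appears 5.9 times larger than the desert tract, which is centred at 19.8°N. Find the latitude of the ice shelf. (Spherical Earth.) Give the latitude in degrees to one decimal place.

On Mercator, (apparent₁)/(apparent₂) = sec²φ₁ / sec²φ₂ when true areas are equal.
cos²φ₂ / cos²φ₁ = 5.9  ⇒  cos φ₁ = cos 19.8° / √5.9 = 0.9409/2.429 = 0.3874.
φ₁ = arccos(0.3874) ≈ 67.2°.

67.2°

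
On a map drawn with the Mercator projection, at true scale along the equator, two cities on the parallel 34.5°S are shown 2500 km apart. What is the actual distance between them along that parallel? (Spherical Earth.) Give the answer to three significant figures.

2060 km

For Mercator, h = k = sec φ (a conformal cylindrical projection has a single point scale, 1/cos φ).
Along the parallel at 34.5°, map distances are exaggerated by k = sec 34.5° = 1.213.
True distance = 2500 / 1.213 = 2500 × cos 34.5° ≈ 2060 km.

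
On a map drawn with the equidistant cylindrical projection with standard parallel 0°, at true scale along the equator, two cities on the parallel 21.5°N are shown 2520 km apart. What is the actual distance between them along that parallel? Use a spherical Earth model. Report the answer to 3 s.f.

For the equirectangular projection with φ₀ = 0 (plate carrée), h = 1 along meridians and k = sec φ along parallels.
Along the parallel at 21.5°, map distances are exaggerated by k = sec 21.5° = 1.075.
True distance = 2520 / 1.075 = 2520 × cos 21.5° ≈ 2340 km.

2340 km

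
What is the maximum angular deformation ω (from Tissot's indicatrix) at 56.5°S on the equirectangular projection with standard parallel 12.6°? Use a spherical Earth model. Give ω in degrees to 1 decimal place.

32.2°

The equidistant cylindrical projection with φ₀ = 12.6° has h = 1 (meridians true) and k = cos φ₀ / cos φ along parallels.
At 56.5°: h = 1.000, k = 1.768; principal scales a = 1.768, b = 1.000.
sin(ω/2) = (a − b)/(a + b) = 0.7682/2.768 = 0.2775, so ω = 2 arcsin(0.2775) ≈ 32.2°.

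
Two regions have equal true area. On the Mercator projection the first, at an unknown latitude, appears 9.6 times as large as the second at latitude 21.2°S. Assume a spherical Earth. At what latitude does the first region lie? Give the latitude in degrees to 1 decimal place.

Mercator areal scale is sec²φ, so apparent-area ratio = sec²φ₁ / sec²φ₂ = cos²φ₂ / cos²φ₁.
cos²φ₂ / cos²φ₁ = 9.6  ⇒  cos φ₁ = cos 21.2° / √9.6 = 0.9323/3.098 = 0.3009.
φ₁ = arccos(0.3009) ≈ 72.5°.

72.5°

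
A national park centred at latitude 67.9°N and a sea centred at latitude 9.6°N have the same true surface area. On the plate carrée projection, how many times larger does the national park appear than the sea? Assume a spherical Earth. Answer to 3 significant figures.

2.62

For the equirectangular projection with φ₀ = 0 (plate carrée), h = 1 along meridians and k = sec φ along parallels.
Areal scale at 67.9°: h·k = 1.000 × 2.658 = 2.658.
Areal scale at 9.6°: h·k = 1.000 × 1.014 = 1.014.
Ratio = 2.658/1.014 ≈ 2.62.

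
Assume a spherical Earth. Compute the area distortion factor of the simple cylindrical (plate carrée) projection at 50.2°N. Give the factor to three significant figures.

In the plate carrée (x = Rλ, y = Rφ), meridians are true-scale (h = 1) and parallels are stretched by k = sec φ.
Areal scale = h·k = 1 × sec φ; at 50.2°, h = 1.000, k = 1.562, so h·k = 1.562.

1.56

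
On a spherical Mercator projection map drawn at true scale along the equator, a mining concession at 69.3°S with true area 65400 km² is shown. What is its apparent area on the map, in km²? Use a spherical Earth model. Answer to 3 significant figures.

The Mercator projection is conformal; its linear scale factor is the same in every direction and equals sec φ = 1/cos φ.
Areal scale = k² = sec²φ = 1/cos²(69.3°) = 1/0.3535² = 8.004.
Apparent area = 65400 × 8.004 ≈ 523000 km².

523000 km²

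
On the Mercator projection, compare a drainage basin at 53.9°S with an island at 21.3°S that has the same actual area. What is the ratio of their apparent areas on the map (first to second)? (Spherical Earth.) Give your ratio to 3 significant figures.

On Mercator, area is exaggerated by sec²φ = 1/cos²φ.
At 53.9°: sec²(53.9°) = 1/0.5892² = 2.881.
At 21.3°: sec²(21.3°) = 1/0.9317² = 1.152.
Ratio = 2.881/1.152 = cos²(21.3°)/cos²(53.9°) ≈ 2.50.

2.50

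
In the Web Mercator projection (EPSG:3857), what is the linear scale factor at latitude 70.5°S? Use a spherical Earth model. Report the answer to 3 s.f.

The Mercator projection is conformal; its linear scale factor is the same in every direction and equals sec φ = 1/cos φ.
k = 1/cos 70.5° = 1/0.3338 = 2.996.

3.00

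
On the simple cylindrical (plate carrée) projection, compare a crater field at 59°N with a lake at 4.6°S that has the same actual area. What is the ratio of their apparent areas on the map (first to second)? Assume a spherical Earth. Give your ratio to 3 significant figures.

For the equirectangular projection with φ₀ = 0 (plate carrée), h = 1 along meridians and k = sec φ along parallels.
Areal scale at 59°: h·k = 1.000 × 1.942 = 1.942.
Areal scale at 4.6°: h·k = 1.000 × 1.003 = 1.003.
Ratio = 1.942/1.003 ≈ 1.94.

1.94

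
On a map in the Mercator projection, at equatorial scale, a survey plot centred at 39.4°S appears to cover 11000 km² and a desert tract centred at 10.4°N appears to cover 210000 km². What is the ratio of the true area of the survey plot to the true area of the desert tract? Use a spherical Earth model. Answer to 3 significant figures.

0.0323

On Mercator the areal scale is sec²φ, so true area = apparent × cos²φ.
True area of survey plot: 11000 × cos²(39.4°) = 11000 × 0.5971 = 6568 km².
True area of desert tract: 210000 × cos²(10.4°) = 210000 × 0.9674 = 203200 km².
Ratio = 6568 / 203200 ≈ 0.0323.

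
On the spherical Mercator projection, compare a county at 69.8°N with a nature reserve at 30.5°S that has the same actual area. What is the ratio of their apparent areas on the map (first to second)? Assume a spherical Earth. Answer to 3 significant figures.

6.23

On Mercator, area is exaggerated by sec²φ = 1/cos²φ.
At 69.8°: sec²(69.8°) = 1/0.3453² = 8.387.
At 30.5°: sec²(30.5°) = 1/0.8616² = 1.347.
Ratio = 8.387/1.347 = cos²(30.5°)/cos²(69.8°) ≈ 6.23.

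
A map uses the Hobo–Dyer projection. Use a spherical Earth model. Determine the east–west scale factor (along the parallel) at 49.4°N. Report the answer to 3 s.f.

1.22

Hobo–Dyer is a cylindrical equal-area projection with standard parallels at ±37.5°. A cylindrical equal-area projection with standard parallel φ₀ has meridian scale h = cos φ / cos φ₀ and parallel scale k = cos φ₀ / cos φ (so areas are preserved, h·k = 1).
k = cos 37.5° / cos 49.4° = 0.7934/0.6508 = 1.219.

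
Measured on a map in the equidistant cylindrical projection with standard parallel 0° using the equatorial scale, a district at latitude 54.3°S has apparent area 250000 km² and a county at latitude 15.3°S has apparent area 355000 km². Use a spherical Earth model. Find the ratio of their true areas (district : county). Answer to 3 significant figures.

On the plate carrée, areal scale = h·k = 1 × sec φ, so true area = apparent × cos φ.
True area of district: 250000 × cos(54.3°) = 250000 × 0.5835 = 145900 km².
True area of county: 355000 × cos(15.3°) = 355000 × 0.9646 = 342400 km².
Ratio = 145900 / 342400 ≈ 0.426.

0.426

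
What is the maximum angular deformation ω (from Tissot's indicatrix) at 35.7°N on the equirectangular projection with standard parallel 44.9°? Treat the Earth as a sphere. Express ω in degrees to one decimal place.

7.8°

In the equirectangular projection with standard parallel φ₀ = 44.9° (x = Rλ cos φ₀, y = Rφ), meridians are true-scale (h = 1) and the parallel scale is k = cos φ₀ / cos φ.
At 35.7°: h = 1.000, k = 0.8722; principal scales a = 1.000, b = 0.8722.
sin(ω/2) = (a − b)/(a + b) = 0.1278/1.872 = 0.06823, so ω = 2 arcsin(0.06823) ≈ 7.8°.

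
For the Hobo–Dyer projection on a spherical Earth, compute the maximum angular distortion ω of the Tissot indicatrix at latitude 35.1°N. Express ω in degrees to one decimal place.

3.5°

The Hobo–Dyer projection is cylindrical equal-area with φ₀ = 37.5°. Cylindrical equal-area (φ₀ = 37.5°): h = cos φ / cos 37.5° along meridians, k = cos 37.5° / cos φ along parallels; h·k = 1.
At 35.1°: h = 1.031, k = 0.9697; principal scales a = 1.031, b = 0.9697.
sin(ω/2) = (a − b)/(a + b) = 0.06156/2.001 = 0.03077, so ω = 2 arcsin(0.03077) ≈ 3.5°.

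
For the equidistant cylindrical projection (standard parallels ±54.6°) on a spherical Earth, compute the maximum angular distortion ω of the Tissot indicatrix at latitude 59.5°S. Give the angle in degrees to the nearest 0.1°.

The equidistant cylindrical projection with φ₀ = 54.6° has h = 1 (meridians true) and k = cos φ₀ / cos φ along parallels.
At 59.5°: h = 1.000, k = 1.141; principal scales a = 1.141, b = 1.000.
sin(ω/2) = (a − b)/(a + b) = 0.1414/2.141 = 0.06601, so ω = 2 arcsin(0.06601) ≈ 7.6°.

7.6°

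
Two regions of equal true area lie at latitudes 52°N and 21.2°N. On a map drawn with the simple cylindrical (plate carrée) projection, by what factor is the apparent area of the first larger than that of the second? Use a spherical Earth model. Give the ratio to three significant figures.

1.51

For the equirectangular projection with φ₀ = 0 (plate carrée), h = 1 along meridians and k = sec φ along parallels.
Areal scale at 52°: h·k = 1.000 × 1.624 = 1.624.
Areal scale at 21.2°: h·k = 1.000 × 1.073 = 1.073.
Ratio = 1.624/1.073 ≈ 1.51.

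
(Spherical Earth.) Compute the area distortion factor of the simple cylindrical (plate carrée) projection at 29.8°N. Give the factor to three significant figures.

1.15

For the equirectangular projection with φ₀ = 0 (plate carrée), h = 1 along meridians and k = sec φ along parallels.
Areal scale = h·k = 1 × sec φ; at 29.8°, h = 1.000, k = 1.152, so h·k = 1.152.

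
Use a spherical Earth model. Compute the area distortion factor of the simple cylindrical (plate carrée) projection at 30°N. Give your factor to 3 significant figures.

Plate carrée maps x = Rλ, y = Rφ. The meridian scale is h = 1 and the parallel scale is k = 1/cos φ = sec φ.
Areal scale = h·k = 1 × sec φ; at 30°, h = 1.000, k = 1.155, so h·k = 1.155.

1.15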